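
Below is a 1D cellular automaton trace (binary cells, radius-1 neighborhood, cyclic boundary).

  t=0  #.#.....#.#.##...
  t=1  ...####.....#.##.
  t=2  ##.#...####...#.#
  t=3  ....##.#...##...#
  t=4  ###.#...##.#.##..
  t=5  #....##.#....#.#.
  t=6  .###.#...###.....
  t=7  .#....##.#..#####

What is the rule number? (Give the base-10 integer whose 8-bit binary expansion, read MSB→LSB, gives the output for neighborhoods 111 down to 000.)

25

  ### -> .   bit 7 = 0  t=1,i=4
  ##. -> .   bit 6 = 0  t=0,i=13
  #.# -> .   bit 5 = 0  t=0,i=1
  #.. -> #   bit 4 = 1  t=0,i=3
  .## -> #   bit 3 = 1  t=0,i=12
  .#. -> .   bit 2 = 0  t=0,i=0
  ..# -> .   bit 1 = 0  t=0,i=7
  ... -> #   bit 0 = 1  t=0,i=4
  bits 00011001 = 25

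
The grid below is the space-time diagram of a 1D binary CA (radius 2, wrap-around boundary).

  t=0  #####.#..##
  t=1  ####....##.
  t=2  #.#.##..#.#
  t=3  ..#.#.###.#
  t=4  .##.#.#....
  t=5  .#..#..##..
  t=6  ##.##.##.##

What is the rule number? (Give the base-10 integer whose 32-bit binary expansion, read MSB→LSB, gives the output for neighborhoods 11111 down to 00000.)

3421438452

  [31] ##### => #  t=0,i=0
  [30] ####. => #  t=0,i=3
  [29] ###.# => .  t=0,i=4
  [28] ###.. => .  t=1,i=3
  [27] ##.## => #  t=1,i=10
  [26] ##.#. => .  t=0,i=5
  [25] ##..# => #  t=2,i=6
  [24] ##... => #  t=1,i=4
  [23] #.### => #  t=1,i=0
  [22] #.##. => #  t=2,i=4
  [21] #.#.# => #  t=2,i=2
  [20] #.#.. => .  t=0,i=6
  [19] #..## => #  t=0,i=8
  [18] #..#. => #  t=2,i=7
  [17] #...# => #  t=5,i=10
  [16] #.... => #  t=1,i=5
  [15] .#### => .  t=0,i=10
  [14] .###. => .  t=3,i=7
  [13] .##.# => .  t=1,i=9
  [12] .##.. => .  t=2,i=5
  [11] .#.## => .  t=2,i=3
  [10] .#.#. => .  t=3,i=3
  [9] .#..# => .  t=0,i=7
  [8] .#... => #  t=4,i=7
  [7] ..### => #  t=0,i=9
  [6] ..##. => #  t=1,i=8
  [5] ..#.# => #  t=2,i=8
  [4] ..#.. => #  t=5,i=1
  [3] ...## => .  t=1,i=7
  [2] ...#. => #  t=5,i=0
  [1] ....# => .  t=1,i=6
  [0] ..... => .  t=4,i=9
  bits 11001011111011110000000111110100 = 3421438452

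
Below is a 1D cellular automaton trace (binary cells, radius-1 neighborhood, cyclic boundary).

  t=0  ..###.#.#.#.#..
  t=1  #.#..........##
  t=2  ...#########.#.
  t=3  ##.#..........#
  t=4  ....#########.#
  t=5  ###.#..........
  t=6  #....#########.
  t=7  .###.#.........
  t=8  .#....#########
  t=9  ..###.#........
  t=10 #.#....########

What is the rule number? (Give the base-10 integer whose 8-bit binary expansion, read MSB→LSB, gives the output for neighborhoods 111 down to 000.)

  [7] ### => .  t=0,i=3
  [6] ##. => .  t=0,i=4
  [5] #.# => .  t=0,i=5
  [4] #.. => #  t=0,i=13
  [3] .## => #  t=0,i=2
  [2] .#. => .  t=0,i=6
  [1] ..# => .  t=0,i=1
  [0] ... => #  t=0,i=0
  bits 00011001 = 25

25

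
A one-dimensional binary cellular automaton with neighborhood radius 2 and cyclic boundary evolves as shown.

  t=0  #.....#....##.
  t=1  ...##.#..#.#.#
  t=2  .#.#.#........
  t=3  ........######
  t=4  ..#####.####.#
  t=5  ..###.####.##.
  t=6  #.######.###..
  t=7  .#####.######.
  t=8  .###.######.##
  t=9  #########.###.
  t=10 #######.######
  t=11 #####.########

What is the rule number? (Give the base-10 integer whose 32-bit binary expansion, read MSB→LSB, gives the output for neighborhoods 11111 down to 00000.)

3200436435

  #####|#  b31=1 t=3,i=10
  ####.|.  b30=0 t=3,i=12
  ###.#|#  b29=1 t=4,i=6
  ###..|#  b28=1 t=3,i=13
  ##.##|#  b27=1 t=4,i=7
  ##.#.|#  b26=1 t=0,i=13
  ##..#|#  b25=1 t=6,i=12
  ##...|.  b24=0 t=3,i=0
  #.###|#  b23=1 t=4,i=8
  #.##.|#  b22=1 t=5,i=11
  #.#.#|.  b21=0 t=1,i=11
  #.#..|.  b20=0 t=0,i=0
  #..##|.  b19=0 t=4,i=1
  #..#.|.  b18=0 t=1,i=8
  #...#|#  b17=1 t=1,i=1
  #....|.  b16=0 t=0,i=2
  .####|#  b15=1 t=3,i=9
  .###.|#  b14=1 t=5,i=3
  .##.#|.  b13=0 t=0,i=12
  .##..|.  b12=0 t=5,i=12
  .#.##|#  b11=1 t=6,i=1
  .#.#.|.  b10=0 t=1,i=10
  .#..#|.  b9=0 t=1,i=7
  .#...|.  b8=0 t=0,i=1
  ..###|#  b7=1 t=3,i=8
  ..##.|#  b6=1 t=0,i=11
  ..#.#|.  b5=0 t=1,i=9
  ..#..|#  b4=1 t=0,i=6
  ...##|.  b3=0 t=0,i=10
  ...#.|.  b2=0 t=0,i=5
  ....#|#  b1=1 t=0,i=4
  .....|#  b0=1 t=0,i=3
  bits 10111110110000101100100011010011 = 3200436435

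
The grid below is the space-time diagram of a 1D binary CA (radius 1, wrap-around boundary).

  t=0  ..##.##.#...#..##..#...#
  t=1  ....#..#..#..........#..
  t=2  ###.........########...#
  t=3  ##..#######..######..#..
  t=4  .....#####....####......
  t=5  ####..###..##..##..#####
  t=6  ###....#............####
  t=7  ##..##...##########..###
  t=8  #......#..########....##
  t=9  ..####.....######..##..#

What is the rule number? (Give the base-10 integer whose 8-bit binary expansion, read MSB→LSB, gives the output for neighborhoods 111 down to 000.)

  nb ###: next=#  (t=2,i=0, bit7=1)
  nb ##.: next=.  (t=0,i=3, bit6=0)
  nb #.#: next=#  (t=0,i=4, bit5=1)
  nb #..: next=.  (t=0,i=0, bit4=0)
  nb .##: next=.  (t=0,i=2, bit3=0)
  nb .#.: next=.  (t=0,i=8, bit2=0)
  nb ..#: next=.  (t=0,i=1, bit1=0)
  nb ...: next=#  (t=0,i=10, bit0=1)
  bits 10100001 = 161

161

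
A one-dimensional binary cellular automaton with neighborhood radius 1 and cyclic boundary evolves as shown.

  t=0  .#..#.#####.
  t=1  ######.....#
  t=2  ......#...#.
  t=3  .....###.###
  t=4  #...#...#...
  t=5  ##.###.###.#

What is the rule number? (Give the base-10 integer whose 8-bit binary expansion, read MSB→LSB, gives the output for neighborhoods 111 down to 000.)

54

  nb ###: next=.  (t=0,i=7, bit7=0)
  nb ##.: next=.  (t=0,i=10, bit6=0)
  nb #.#: next=#  (t=0,i=5, bit5=1)
  nb #..: next=#  (t=0,i=2, bit4=1)
  nb .##: next=.  (t=0,i=6, bit3=0)
  nb .#.: next=#  (t=0,i=1, bit2=1)
  nb ..#: next=#  (t=0,i=0, bit1=1)
  nb ...: next=.  (t=1,i=7, bit0=0)
  bits 00110110 = 54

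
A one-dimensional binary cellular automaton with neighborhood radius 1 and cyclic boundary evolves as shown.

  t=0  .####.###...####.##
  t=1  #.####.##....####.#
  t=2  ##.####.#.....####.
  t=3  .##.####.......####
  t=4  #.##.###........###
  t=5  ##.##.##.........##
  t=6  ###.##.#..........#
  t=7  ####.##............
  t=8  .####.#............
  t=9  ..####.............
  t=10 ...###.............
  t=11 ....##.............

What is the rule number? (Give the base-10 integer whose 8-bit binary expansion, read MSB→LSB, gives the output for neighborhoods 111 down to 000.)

224

  nb ###: next=#  (t=0,i=2, bit7=1)
  nb ##.: next=#  (t=0,i=4, bit6=1)
  nb #.#: next=#  (t=0,i=0, bit5=1)
  nb #..: next=.  (t=0,i=9, bit4=0)
  nb .##: next=.  (t=0,i=1, bit3=0)
  nb .#.: next=.  (t=2,i=8, bit2=0)
  nb ..#: next=.  (t=0,i=11, bit1=0)
  nb ...: next=.  (t=0,i=10, bit0=0)
  bits 11100000 = 224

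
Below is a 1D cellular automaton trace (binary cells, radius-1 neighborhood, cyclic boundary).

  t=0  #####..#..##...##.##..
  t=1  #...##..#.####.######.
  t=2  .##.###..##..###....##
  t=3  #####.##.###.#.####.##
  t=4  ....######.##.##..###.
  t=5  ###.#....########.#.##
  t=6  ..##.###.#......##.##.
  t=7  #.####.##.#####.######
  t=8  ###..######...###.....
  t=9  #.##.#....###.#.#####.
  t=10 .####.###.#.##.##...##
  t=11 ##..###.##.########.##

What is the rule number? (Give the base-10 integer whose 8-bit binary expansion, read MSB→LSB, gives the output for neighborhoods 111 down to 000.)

  ### -> .   bit 7 = 0  t=0,i=1
  ##. -> #   bit 6 = 1  t=0,i=4
  #.# -> #   bit 5 = 1  t=0,i=17
  #.. -> #   bit 4 = 1  t=0,i=5
  .## -> #   bit 3 = 1  t=0,i=0
  .#. -> .   bit 2 = 0  t=0,i=7
  ..# -> .   bit 1 = 0  t=0,i=6
  ... -> #   bit 0 = 1  t=0,i=13
  bits 01111001 = 121

121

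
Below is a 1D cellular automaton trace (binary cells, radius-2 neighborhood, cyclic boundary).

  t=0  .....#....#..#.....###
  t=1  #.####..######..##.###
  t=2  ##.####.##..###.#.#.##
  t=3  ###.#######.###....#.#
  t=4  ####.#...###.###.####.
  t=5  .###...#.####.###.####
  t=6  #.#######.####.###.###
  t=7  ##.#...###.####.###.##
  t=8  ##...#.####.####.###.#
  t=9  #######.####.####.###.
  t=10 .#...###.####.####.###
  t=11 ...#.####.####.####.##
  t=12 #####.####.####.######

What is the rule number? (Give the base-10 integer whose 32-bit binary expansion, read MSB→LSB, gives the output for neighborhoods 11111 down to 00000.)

2068241143

  [31] ##### => .  t=1,i=10
  [30] ####. => #  t=1,i=4
  [29] ###.# => #  t=1,i=0
  [28] ###.. => #  t=0,i=21
  [27] ##.## => #  t=1,i=1
  [26] ##.#. => .  t=2,i=15
  [25] ##..# => #  t=1,i=6
  [24] ##... => #  t=0,i=0
  [23] #.### => .  t=1,i=2
  [22] #.##. => #  t=2,i=8
  [21] #.#.# => .  t=2,i=16
  [20] #.#.. => .  t=4,i=5
  [19] #..## => .  t=1,i=7
  [18] #..#. => #  t=0,i=12
  [17] #...# => #  t=4,i=7
  [16] #.... => .  t=0,i=1
  [15] .#### => #  t=1,i=3
  [14] .###. => #  t=0,i=20
  [13] .##.# => .  t=1,i=17
  [12] .##.. => #  t=2,i=9
  [11] .#.## => #  t=2,i=19
  [10] .#.#. => .  t=2,i=17
  [9] .#..# => #  t=0,i=11
  [8] .#... => .  t=0,i=6
  [7] ..### => #  t=0,i=19
  [6] ..##. => #  t=1,i=16
  [5] ..#.# => #  t=3,i=19
  [4] ..#.. => #  t=0,i=5
  [3] ...## => .  t=0,i=18
  [2] ...#. => #  t=0,i=4
  [1] ....# => #  t=0,i=3
  [0] ..... => #  t=0,i=2
  bits 01111011010001101101101011110111 = 2068241143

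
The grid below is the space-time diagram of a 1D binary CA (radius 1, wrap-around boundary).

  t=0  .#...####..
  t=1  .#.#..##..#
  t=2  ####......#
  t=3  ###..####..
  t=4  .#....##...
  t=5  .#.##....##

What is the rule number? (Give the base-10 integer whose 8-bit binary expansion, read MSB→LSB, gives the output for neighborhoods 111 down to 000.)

  nb ###: next=#  (t=0,i=6, bit7=1)
  nb ##.: next=.  (t=0,i=8, bit6=0)
  nb #.#: next=#  (t=1,i=0, bit5=1)
  nb #..: next=.  (t=0,i=2, bit4=0)
  nb .##: next=.  (t=0,i=5, bit3=0)
  nb .#.: next=#  (t=0,i=1, bit2=1)
  nb ..#: next=.  (t=0,i=0, bit1=0)
  nb ...: next=#  (t=0,i=3, bit0=1)
  bits 10100101 = 165

165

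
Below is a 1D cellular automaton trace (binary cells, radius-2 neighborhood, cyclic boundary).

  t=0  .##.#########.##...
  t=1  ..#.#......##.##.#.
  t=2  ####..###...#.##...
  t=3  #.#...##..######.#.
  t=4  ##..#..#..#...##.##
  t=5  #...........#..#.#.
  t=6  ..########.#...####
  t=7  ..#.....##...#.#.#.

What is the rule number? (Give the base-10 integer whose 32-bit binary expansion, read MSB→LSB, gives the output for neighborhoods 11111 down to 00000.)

1625521317

  #####|.  b31=0 t=0,i=6
  ####.|#  b30=1 t=0,i=11
  ###.#|#  b29=1 t=0,i=12
  ###..|.  b28=0 t=2,i=3
  ##.##|.  b27=0 t=0,i=3
  ##.#.|.  b26=0 t=1,i=16
  ##..#|.  b25=0 t=2,i=4
  ##...|.  b24=0 t=0,i=16
  #.###|#  b23=1 t=0,i=4
  #.##.|#  b22=1 t=0,i=14
  #.#.#|#  b21=1 t=3,i=0
  #.#..|.  b20=0 t=1,i=4
  #..##|.  b19=0 t=2,i=5
  #..#.|.  b18=0 t=4,i=3
  #...#|#  b17=1 t=1,i=0
  #....|#  b16=1 t=0,i=17
  .####|.  b15=0 t=0,i=5
  .###.|#  b14=1 t=2,i=7
  .##.#|#  b13=1 t=0,i=2
  .##..|#  b12=1 t=0,i=15
  .#.##|#  b11=1 t=2,i=13
  .#.#.|#  b10=1 t=1,i=3
  .#..#|.  b9=0 t=4,i=5
  .#...|.  b8=0 t=1,i=5
  ..###|#  b7=1 t=2,i=0
  ..##.|.  b6=0 t=0,i=1
  ..#.#|#  b5=1 t=1,i=2
  ..#..|.  b4=0 t=4,i=4
  ...##|.  b3=0 t=0,i=0
  ...#.|#  b2=1 t=1,i=1
  ....#|.  b1=0 t=0,i=18
  .....|#  b0=1 t=1,i=7
  bits 01100000111000110111110010100101 = 1625521317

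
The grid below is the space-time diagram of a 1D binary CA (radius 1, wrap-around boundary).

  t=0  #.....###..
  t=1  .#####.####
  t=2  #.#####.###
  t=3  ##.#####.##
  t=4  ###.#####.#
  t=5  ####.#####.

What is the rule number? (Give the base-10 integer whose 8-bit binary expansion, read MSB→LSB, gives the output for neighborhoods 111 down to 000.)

243

  ###|#  b7=1 t=0,i=7
  ##.|#  b6=1 t=0,i=8
  #.#|#  b5=1 t=1,i=0
  #..|#  b4=1 t=0,i=1
  .##|.  b3=0 t=0,i=6
  .#.|.  b2=0 t=0,i=0
  ..#|#  b1=1 t=0,i=5
  ...|#  b0=1 t=0,i=2
  bits 11110011 = 243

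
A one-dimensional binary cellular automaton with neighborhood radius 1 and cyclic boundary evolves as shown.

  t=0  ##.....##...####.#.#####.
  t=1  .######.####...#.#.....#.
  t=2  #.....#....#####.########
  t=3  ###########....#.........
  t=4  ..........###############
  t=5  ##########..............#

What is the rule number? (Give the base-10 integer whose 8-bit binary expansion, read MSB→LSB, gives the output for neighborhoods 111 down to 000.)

87

  ###|.  b7=0 t=0,i=13
  ##.|#  b6=1 t=0,i=1
  #.#|.  b5=0 t=0,i=16
  #..|#  b4=1 t=0,i=2
  .##|.  b3=0 t=0,i=0
  .#.|#  b2=1 t=0,i=17
  ..#|#  b1=1 t=0,i=6
  ...|#  b0=1 t=0,i=3
  bits 01010111 = 87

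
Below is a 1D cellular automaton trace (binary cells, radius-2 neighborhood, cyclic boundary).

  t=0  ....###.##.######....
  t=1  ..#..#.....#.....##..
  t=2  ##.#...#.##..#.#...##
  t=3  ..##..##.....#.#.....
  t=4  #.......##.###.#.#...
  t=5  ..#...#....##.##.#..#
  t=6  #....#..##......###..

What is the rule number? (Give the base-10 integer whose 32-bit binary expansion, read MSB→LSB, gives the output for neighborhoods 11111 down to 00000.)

95502886

  [31] ##### => .  t=0,i=13
  [30] ####. => .  t=0,i=15
  [29] ###.# => .  t=0,i=6
  [28] ###.. => .  t=0,i=16
  [27] ##.## => .  t=0,i=7
  [26] ##.#. => #  t=2,i=2
  [25] ##..# => .  t=2,i=11
  [24] ##... => #  t=0,i=17
  [23] #.### => #  t=0,i=11
  [22] #.##. => .  t=0,i=8
  [21] #.#.# => #  t=4,i=15
  [20] #.#.. => #  t=2,i=3
  [19] #..## => .  t=3,i=5
  [18] #..#. => .  t=1,i=4
  [17] #...# => .  t=2,i=5
  [16] #.... => #  t=0,i=18
  [15] .#### => .  t=0,i=12
  [14] .###. => #  t=0,i=5
  [13] .##.# => .  t=0,i=9
  [12] .##.. => .  t=1,i=18
  [11] .#.## => .  t=2,i=8
  [10] .#.#. => .  t=2,i=14
  [9] .#..# => #  t=1,i=3
  [8] .#... => .  t=1,i=6
  [7] ..### => .  t=0,i=4
  [6] ..##. => .  t=1,i=17
  [5] ..#.# => #  t=2,i=7
  [4] ..#.. => .  t=1,i=2
  [3] ...## => .  t=0,i=3
  [2] ...#. => #  t=1,i=1
  [1] ....# => #  t=0,i=2
  [0] ..... => .  t=0,i=0
  bits 00000101101100010100001000100110 = 95502886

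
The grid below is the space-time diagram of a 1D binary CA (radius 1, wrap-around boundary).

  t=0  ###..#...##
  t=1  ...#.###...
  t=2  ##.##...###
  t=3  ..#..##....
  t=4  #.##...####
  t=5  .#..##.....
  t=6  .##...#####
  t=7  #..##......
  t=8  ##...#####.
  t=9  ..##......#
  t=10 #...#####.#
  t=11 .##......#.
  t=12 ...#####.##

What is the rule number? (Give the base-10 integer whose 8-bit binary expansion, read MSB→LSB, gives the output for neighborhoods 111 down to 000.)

53

  [7] ### => .  t=0,i=0
  [6] ##. => .  t=0,i=2
  [5] #.# => #  t=1,i=4
  [4] #.. => #  t=0,i=3
  [3] .## => .  t=0,i=9
  [2] .#. => #  t=0,i=5
  [1] ..# => .  t=0,i=4
  [0] ... => #  t=0,i=7
  bits 00110101 = 53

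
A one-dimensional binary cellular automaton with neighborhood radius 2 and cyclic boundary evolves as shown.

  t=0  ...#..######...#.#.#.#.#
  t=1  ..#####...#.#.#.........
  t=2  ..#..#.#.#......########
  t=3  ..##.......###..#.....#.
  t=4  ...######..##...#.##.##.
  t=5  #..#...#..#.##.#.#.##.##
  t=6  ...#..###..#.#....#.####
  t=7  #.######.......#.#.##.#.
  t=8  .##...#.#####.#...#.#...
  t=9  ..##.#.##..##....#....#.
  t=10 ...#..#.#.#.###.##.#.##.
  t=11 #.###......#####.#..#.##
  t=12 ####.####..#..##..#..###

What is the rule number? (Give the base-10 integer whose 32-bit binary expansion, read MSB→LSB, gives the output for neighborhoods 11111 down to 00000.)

1770617493

  #####|.  b31=0 t=0,i=8
  ####.|#  b30=1 t=0,i=10
  ###.#|#  b29=1 t=8,i=12
  ###..|.  b28=0 t=0,i=11
  ##.##|#  b27=1 t=4,i=20
  ##.#.|.  b26=0 t=5,i=14
  ##..#|.  b25=0 t=2,i=0
  ##...|#  b24=1 t=0,i=12
  #.###|#  b23=1 t=5,i=22
  #.##.|.  b22=0 t=4,i=18
  #.#.#|.  b21=0 t=0,i=17
  #.#..|.  b20=0 t=0,i=23
  #..##|#  b19=1 t=0,i=5
  #..#.|.  b18=0 t=2,i=1
  #...#|.  b17=0 t=0,i=1
  #....|#  b16=1 t=1,i=16
  .####|.  b15=0 t=0,i=7
  .###.|#  b14=1 t=3,i=12
  .##.#|#  b13=1 t=4,i=19
  .##..|#  b12=1 t=3,i=3
  .#.##|#  b11=1 t=4,i=17
  .#.#.|.  b10=0 t=0,i=16
  .#..#|#  b9=1 t=0,i=4
  .#...|.  b8=0 t=0,i=0
  ..###|#  b7=1 t=0,i=6
  ..##.|.  b6=0 t=3,i=2
  ..#.#|.  b5=0 t=0,i=15
  ..#..|#  b4=1 t=0,i=3
  ...##|.  b3=0 t=1,i=1
  ...#.|#  b2=1 t=0,i=2
  ....#|.  b1=0 t=1,i=0
  .....|#  b0=1 t=1,i=17
  bits 01101001100010010111101010010101 = 1770617493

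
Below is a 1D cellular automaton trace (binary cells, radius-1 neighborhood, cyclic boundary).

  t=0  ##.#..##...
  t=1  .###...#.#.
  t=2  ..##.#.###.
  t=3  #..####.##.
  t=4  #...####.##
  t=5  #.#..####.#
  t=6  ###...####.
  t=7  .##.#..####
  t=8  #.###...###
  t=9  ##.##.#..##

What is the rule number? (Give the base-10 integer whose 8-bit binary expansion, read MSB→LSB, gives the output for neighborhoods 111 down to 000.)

229

  [7] ### => #  t=1,i=2
  [6] ##. => #  t=0,i=1
  [5] #.# => #  t=0,i=2
  [4] #.. => .  t=0,i=4
  [3] .## => .  t=0,i=0
  [2] .#. => #  t=0,i=3
  [1] ..# => .  t=0,i=5
  [0] ... => #  t=0,i=9
  bits 11100101 = 229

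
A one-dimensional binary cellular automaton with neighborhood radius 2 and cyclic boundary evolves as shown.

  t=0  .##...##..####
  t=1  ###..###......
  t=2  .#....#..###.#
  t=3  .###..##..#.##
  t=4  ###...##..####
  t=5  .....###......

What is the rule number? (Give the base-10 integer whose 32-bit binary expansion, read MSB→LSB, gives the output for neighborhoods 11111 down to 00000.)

217152377

  ##### -> .   bit 31 = 0  t=4,i=0
  ####. -> .   bit 30 = 0  t=0,i=12
  ###.# -> .   bit 29 = 0  t=0,i=13
  ###.. -> .   bit 28 = 0  t=1,i=2
  ##.## -> #   bit 27 = 1  t=0,i=0
  ##.#. -> #   bit 26 = 1  t=2,i=12
  ##..# -> .   bit 25 = 0  t=0,i=8
  ##... -> .   bit 24 = 0  t=0,i=3
  #.### -> #   bit 23 = 1  t=3,i=1
  #.##. -> #   bit 22 = 1  t=0,i=1
  #.#.# -> #   bit 21 = 1  t=2,i=13
  #.#.. -> #   bit 20 = 1  t=2,i=1
  #..## -> .   bit 19 = 0  t=0,i=9
  #..#. -> .   bit 18 = 0  t=3,i=9
  #...# -> .   bit 17 = 0  t=0,i=4
  #.... -> #   bit 16 = 1  t=1,i=9
  .#### -> .   bit 15 = 0  t=0,i=11
  .###. -> #   bit 14 = 1  t=1,i=1
  .##.# -> #   bit 13 = 1  t=3,i=13
  .##.. -> #   bit 12 = 1  t=0,i=2
  .#.## -> #   bit 11 = 1  t=3,i=11
  .#.#. -> .   bit 10 = 0  t=2,i=0
  .#..# -> #   bit 9 = 1  t=2,i=7
  .#... -> #   bit 8 = 1  t=2,i=2
  ..### -> .   bit 7 = 0  t=0,i=10
  ..##. -> #   bit 6 = 1  t=0,i=6
  ..#.# -> #   bit 5 = 1  t=3,i=10
  ..#.. -> #   bit 4 = 1  t=2,i=6
  ...## -> #   bit 3 = 1  t=0,i=5
  ...#. -> .   bit 2 = 0  t=2,i=5
  ....# -> .   bit 1 = 0  t=1,i=12
  ..... -> #   bit 0 = 1  t=1,i=10
  bits 00001100111100010111101101111001 = 217152377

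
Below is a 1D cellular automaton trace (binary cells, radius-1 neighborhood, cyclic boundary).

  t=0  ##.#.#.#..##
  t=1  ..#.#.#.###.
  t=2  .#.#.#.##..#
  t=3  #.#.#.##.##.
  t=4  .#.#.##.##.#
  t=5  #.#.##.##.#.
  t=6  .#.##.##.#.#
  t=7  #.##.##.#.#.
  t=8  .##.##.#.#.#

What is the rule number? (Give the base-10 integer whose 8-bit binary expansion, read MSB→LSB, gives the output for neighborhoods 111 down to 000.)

  [7] ### => .  t=0,i=0
  [6] ##. => .  t=0,i=1
  [5] #.# => #  t=0,i=2
  [4] #.. => #  t=0,i=8
  [3] .## => #  t=0,i=10
  [2] .#. => .  t=0,i=3
  [1] ..# => #  t=0,i=9
  [0] ... => .  t=1,i=0
  bits 00111010 = 58

58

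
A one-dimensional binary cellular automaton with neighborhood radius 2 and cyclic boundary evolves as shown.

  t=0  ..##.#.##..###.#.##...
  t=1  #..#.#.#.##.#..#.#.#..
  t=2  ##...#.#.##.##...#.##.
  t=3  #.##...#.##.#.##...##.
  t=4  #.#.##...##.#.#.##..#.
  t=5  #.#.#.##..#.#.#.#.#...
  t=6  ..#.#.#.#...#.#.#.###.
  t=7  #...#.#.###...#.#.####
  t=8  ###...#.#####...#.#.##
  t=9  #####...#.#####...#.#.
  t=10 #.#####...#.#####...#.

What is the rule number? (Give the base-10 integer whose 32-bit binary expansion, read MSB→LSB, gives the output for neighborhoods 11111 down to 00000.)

  ##### -> #   bit 31 = 1  t=7,i=20
  ####. -> #   bit 30 = 1  t=7,i=21
  ###.# -> .   bit 29 = 0  t=0,i=13
  ###.. -> #   bit 28 = 1  t=6,i=20
  ##.## -> .   bit 27 = 0  t=2,i=11
  ##.#. -> .   bit 26 = 0  t=0,i=4
  ##..# -> #   bit 25 = 1  t=0,i=9
  ##... -> #   bit 24 = 1  t=0,i=19
  #.### -> #   bit 23 = 1  t=6,i=18
  #.##. -> #   bit 22 = 1  t=0,i=7
  #.#.# -> #   bit 21 = 1  t=0,i=5
  #.#.. -> #   bit 20 = 1  t=1,i=12
  #..## -> #   bit 19 = 1  t=0,i=10
  #..#. -> .   bit 18 = 0  t=1,i=2
  #...# -> #   bit 17 = 1  t=2,i=3
  #.... -> .   bit 16 = 0  t=0,i=20
  .#### -> .   bit 15 = 0  t=7,i=19
  .###. -> #   bit 14 = 1  t=0,i=12
  .##.# -> #   bit 13 = 1  t=0,i=3
  .##.. -> .   bit 12 = 0  t=0,i=8
  .#.## -> .   bit 11 = 0  t=0,i=6
  .#.#. -> .   bit 10 = 0  t=1,i=4
  .#..# -> #   bit 9 = 1  t=1,i=1
  .#... -> #   bit 8 = 1  t=5,i=19
  ..### -> .   bit 7 = 0  t=0,i=11
  ..##. -> .   bit 6 = 0  t=0,i=2
  ..#.# -> .   bit 5 = 0  t=1,i=3
  ..#.. -> #   bit 4 = 1  t=1,i=0
  ...## -> .   bit 3 = 0  t=0,i=1
  ...#. -> .   bit 2 = 0  t=2,i=4
  ....# -> #   bit 1 = 1  t=0,i=0
  ..... -> .   bit 0 = 0  t=0,i=21
  bits 11010011111110100110001100010010 = 3556401938

3556401938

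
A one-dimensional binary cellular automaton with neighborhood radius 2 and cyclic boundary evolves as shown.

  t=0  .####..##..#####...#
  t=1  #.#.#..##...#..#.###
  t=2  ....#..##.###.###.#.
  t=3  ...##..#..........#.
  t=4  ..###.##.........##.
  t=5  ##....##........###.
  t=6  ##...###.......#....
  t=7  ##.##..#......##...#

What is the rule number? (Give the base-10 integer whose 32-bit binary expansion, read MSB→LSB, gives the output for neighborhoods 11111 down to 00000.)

274110588

  #####|.  b31=0 t=0,i=13
  ####.|.  b30=0 t=0,i=3
  ###.#|.  b29=0 t=1,i=0
  ###..|#  b28=1 t=0,i=4
  ##.##|.  b27=0 t=2,i=9
  ##.#.|.  b26=0 t=1,i=1
  ##..#|.  b25=0 t=0,i=5
  ##...|.  b24=0 t=0,i=16
  #.###|.  b23=0 t=0,i=1
  #.##.|#  b22=1 t=4,i=6
  #.#.#|.  b21=0 t=1,i=2
  #.#..|#  b20=1 t=1,i=4
  #..##|.  b19=0 t=0,i=6
  #..#.|#  b18=1 t=1,i=14
  #...#|#  b17=1 t=0,i=17
  #....|.  b16=0 t=2,i=0
  .####|#  b15=1 t=0,i=2
  .###.|.  b14=0 t=2,i=11
  .##.#|.  b13=0 t=2,i=8
  .##..|#  b12=1 t=0,i=8
  .#.##|#  b11=1 t=0,i=0
  .#.#.|.  b10=0 t=1,i=3
  .#..#|.  b9=0 t=1,i=5
  .#...|.  b8=0 t=2,i=19
  ..###|.  b7=0 t=0,i=11
  ..##.|#  b6=1 t=0,i=7
  ..#.#|#  b5=1 t=0,i=19
  ..#..|#  b4=1 t=1,i=12
  ...##|#  b3=1 t=3,i=2
  ...#.|#  b2=1 t=0,i=18
  ....#|.  b1=0 t=2,i=2
  .....|.  b0=0 t=2,i=1
  bits 00010000010101101001100001111100 = 274110588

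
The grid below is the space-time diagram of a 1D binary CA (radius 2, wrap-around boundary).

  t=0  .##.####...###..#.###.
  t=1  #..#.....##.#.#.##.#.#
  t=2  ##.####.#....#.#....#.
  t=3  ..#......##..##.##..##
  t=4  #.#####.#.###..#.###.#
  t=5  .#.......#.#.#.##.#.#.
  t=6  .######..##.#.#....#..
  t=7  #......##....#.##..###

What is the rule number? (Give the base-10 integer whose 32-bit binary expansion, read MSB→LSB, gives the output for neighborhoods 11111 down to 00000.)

168516921

  ##### -> .   bit 31 = 0  t=4,i=4
  ####. -> .   bit 30 = 0  t=0,i=6
  ###.# -> .   bit 29 = 0  t=2,i=6
  ###.. -> .   bit 28 = 0  t=0,i=7
  ##.## -> #   bit 27 = 1  t=0,i=3
  ##.#. -> .   bit 26 = 0  t=1,i=11
  ##..# -> #   bit 25 = 1  t=0,i=14
  ##... -> .   bit 24 = 0  t=0,i=8
  #.### -> .   bit 23 = 0  t=0,i=4
  #.##. -> .   bit 22 = 0  t=1,i=16
  #.#.# -> .   bit 21 = 0  t=1,i=12
  #.#.. -> .   bit 20 = 0  t=2,i=8
  #..## -> #   bit 19 = 1  t=0,i=0
  #..#. -> .   bit 18 = 0  t=0,i=15
  #...# -> #   bit 17 = 1  t=0,i=9
  #.... -> #   bit 16 = 1  t=1,i=5
  .#### -> .   bit 15 = 0  t=0,i=5
  .###. -> #   bit 14 = 1  t=0,i=12
  .##.# -> .   bit 13 = 0  t=0,i=2
  .##.. -> #   bit 12 = 1  t=1,i=0
  .#.## -> #   bit 11 = 1  t=0,i=17
  .#.#. -> #   bit 10 = 1  t=1,i=13
  .#..# -> .   bit 9 = 0  t=5,i=21
  .#... -> #   bit 8 = 1  t=1,i=4
  ..### -> .   bit 7 = 0  t=0,i=11
  ..##. -> .   bit 6 = 0  t=0,i=1
  ..#.# -> #   bit 5 = 1  t=0,i=16
  ..#.. -> #   bit 4 = 1  t=1,i=3
  ...## -> #   bit 3 = 1  t=0,i=10
  ...#. -> .   bit 2 = 0  t=2,i=12
  ....# -> .   bit 1 = 0  t=1,i=7
  ..... -> #   bit 0 = 1  t=1,i=6
  bits 00001010000010110101110100111001 = 168516921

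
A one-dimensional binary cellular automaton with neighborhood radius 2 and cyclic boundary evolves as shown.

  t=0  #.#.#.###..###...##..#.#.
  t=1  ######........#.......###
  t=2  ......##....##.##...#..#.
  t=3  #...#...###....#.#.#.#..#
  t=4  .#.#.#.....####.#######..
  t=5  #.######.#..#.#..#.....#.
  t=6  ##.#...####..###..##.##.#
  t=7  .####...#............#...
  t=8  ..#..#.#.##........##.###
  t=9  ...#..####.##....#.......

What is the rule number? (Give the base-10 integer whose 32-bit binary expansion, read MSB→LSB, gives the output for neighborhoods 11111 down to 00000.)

628199174

  nb #####: next=.  (t=1,i=0, bit31=0)
  nb ####.: next=.  (t=1,i=4, bit30=0)
  nb ###.#: next=#  (t=4,i=14, bit29=1)
  nb ###..: next=.  (t=0,i=8, bit28=0)
  nb ##.##: next=.  (t=2,i=14, bit27=0)
  nb ##.#.: next=#  (t=5,i=8, bit26=1)
  nb ##..#: next=.  (t=0,i=9, bit25=0)
  nb ##...: next=#  (t=0,i=14, bit24=1)
  nb #.###: next=.  (t=0,i=6, bit23=0)
  nb #.##.: next=#  (t=2,i=15, bit22=1)
  nb #.#.#: next=#  (t=0,i=0, bit21=1)
  nb #.#..: next=#  (t=3,i=21, bit20=1)
  nb #..##: next=.  (t=0,i=10, bit19=0)
  nb #..#.: next=.  (t=0,i=20, bit18=0)
  nb #...#: next=.  (t=0,i=15, bit17=0)
  nb #....: next=#  (t=1,i=7, bit16=1)
  nb .####: next=#  (t=1,i=23, bit15=1)
  nb .###.: next=.  (t=0,i=7, bit14=0)
  nb .##.#: next=.  (t=2,i=13, bit13=0)
  nb .##..: next=.  (t=0,i=18, bit12=0)
  nb .#.##: next=#  (t=0,i=5, bit11=1)
  nb .#.#.: next=#  (t=0,i=1, bit10=1)
  nb .#..#: next=#  (t=2,i=21, bit9=1)
  nb .#...: next=#  (t=1,i=15, bit8=1)
  nb ..###: next=.  (t=0,i=11, bit7=0)
  nb ..##.: next=.  (t=0,i=17, bit6=0)
  nb ..#.#: next=.  (t=0,i=21, bit5=0)
  nb ..#..: next=.  (t=1,i=14, bit4=0)
  nb ...##: next=.  (t=0,i=16, bit3=0)
  nb ...#.: next=#  (t=1,i=13, bit2=1)
  nb ....#: next=#  (t=1,i=12, bit1=1)
  nb .....: next=.  (t=1,i=8, bit0=0)
  bits 00100101011100011000111100000110 = 628199174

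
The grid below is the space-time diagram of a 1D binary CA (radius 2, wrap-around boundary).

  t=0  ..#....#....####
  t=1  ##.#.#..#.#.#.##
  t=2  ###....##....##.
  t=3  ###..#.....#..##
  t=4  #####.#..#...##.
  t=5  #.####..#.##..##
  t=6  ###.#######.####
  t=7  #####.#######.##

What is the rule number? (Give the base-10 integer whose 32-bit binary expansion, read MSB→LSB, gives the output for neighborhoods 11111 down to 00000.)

4274940322

  [31] ##### => #  t=3,i=0
  [30] ####. => #  t=0,i=14
  [29] ###.# => #  t=1,i=1
  [28] ###.. => #  t=0,i=15
  [27] ##.## => #  t=2,i=15
  [26] ##.#. => #  t=1,i=2
  [25] ##..# => #  t=0,i=0
  [24] ##... => .  t=2,i=3
  [23] #.### => #  t=1,i=14
  [22] #.##. => #  t=5,i=10
  [21] #.#.# => .  t=1,i=3
  [20] #.#.. => .  t=1,i=5
  [19] #..## => #  t=3,i=13
  [18] #..#. => #  t=0,i=1
  [17] #...# => #  t=4,i=11
  [16] #.... => .  t=0,i=4
  [15] .#### => .  t=0,i=13
  [14] .###. => #  t=2,i=1
  [13] .##.# => #  t=2,i=14
  [12] .##.. => .  t=2,i=8
  [11] .#.## => #  t=1,i=13
  [10] .#.#. => .  t=1,i=4
  [9] .#..# => .  t=1,i=6
  [8] .#... => #  t=0,i=3
  [7] ..### => #  t=0,i=12
  [6] ..##. => .  t=2,i=7
  [5] ..#.# => #  t=1,i=8
  [4] ..#.. => .  t=0,i=2
  [3] ...## => .  t=0,i=11
  [2] ...#. => .  t=0,i=6
  [1] ....# => #  t=0,i=5
  [0] ..... => .  t=3,i=8
  bits 11111110110011100110100110100010 = 4274940322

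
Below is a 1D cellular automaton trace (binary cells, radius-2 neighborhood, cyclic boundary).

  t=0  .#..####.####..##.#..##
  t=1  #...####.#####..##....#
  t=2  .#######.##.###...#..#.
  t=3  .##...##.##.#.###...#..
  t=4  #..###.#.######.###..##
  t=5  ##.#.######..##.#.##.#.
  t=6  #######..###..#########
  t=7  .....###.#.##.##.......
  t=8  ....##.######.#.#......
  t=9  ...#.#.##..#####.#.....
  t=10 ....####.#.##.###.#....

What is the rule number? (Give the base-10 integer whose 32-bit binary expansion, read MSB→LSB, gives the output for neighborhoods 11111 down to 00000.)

  ##### -> .   bit 31 = 0  t=1,i=11
  ####. -> #   bit 30 = 1  t=0,i=6
  ###.# -> #   bit 29 = 1  t=0,i=7
  ###.. -> #   bit 28 = 1  t=0,i=12
  ##.## -> .   bit 27 = 0  t=0,i=8
  ##.#. -> #   bit 26 = 1  t=0,i=0
  ##..# -> #   bit 25 = 1  t=0,i=13
  ##... -> #   bit 24 = 1  t=1,i=1
  #.### -> #   bit 23 = 1  t=0,i=9
  #.##. -> #   bit 22 = 1  t=2,i=9
  #.#.# -> #   bit 21 = 1  t=3,i=12
  #.#.. -> .   bit 20 = 0  t=0,i=1
  #..## -> .   bit 19 = 0  t=0,i=3
  #..#. -> #   bit 18 = 1  t=2,i=20
  #...# -> #   bit 17 = 1  t=1,i=2
  #.... -> .   bit 16 = 0  t=1,i=19
  .#### -> #   bit 15 = 1  t=0,i=5
  .###. -> .   bit 14 = 0  t=2,i=13
  .##.# -> #   bit 13 = 1  t=0,i=16
  .##.. -> .   bit 12 = 0  t=1,i=0
  .#.## -> #   bit 11 = 1  t=3,i=13
  .#.#. -> #   bit 10 = 1  t=8,i=15
  .#..# -> .   bit 9 = 0  t=0,i=2
  .#... -> #   bit 8 = 1  t=3,i=21
  ..### -> #   bit 7 = 1  t=0,i=4
  ..##. -> .   bit 6 = 0  t=0,i=15
  ..#.# -> .   bit 5 = 0  t=9,i=3
  ..#.. -> .   bit 4 = 0  t=2,i=18
  ...## -> #   bit 3 = 1  t=1,i=3
  ...#. -> .   bit 2 = 0  t=2,i=17
  ....# -> .   bit 1 = 0  t=1,i=20
  ..... -> .   bit 0 = 0  t=7,i=0
  bits 01110111111001101010110110001000 = 2011606408

2011606408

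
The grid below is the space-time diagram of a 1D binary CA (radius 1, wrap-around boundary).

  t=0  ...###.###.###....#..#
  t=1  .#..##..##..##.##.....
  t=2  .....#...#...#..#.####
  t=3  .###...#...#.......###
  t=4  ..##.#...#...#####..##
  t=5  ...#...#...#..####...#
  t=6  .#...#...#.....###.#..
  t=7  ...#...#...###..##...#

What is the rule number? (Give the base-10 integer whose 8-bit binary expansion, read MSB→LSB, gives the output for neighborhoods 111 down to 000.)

193

  ###|#  b7=1 t=0,i=4
  ##.|#  b6=1 t=0,i=5
  #.#|.  b5=0 t=0,i=6
  #..|.  b4=0 t=0,i=0
  .##|.  b3=0 t=0,i=3
  .#.|.  b2=0 t=0,i=18
  ..#|.  b1=0 t=0,i=2
  ...|#  b0=1 t=0,i=1
  bits 11000001 = 193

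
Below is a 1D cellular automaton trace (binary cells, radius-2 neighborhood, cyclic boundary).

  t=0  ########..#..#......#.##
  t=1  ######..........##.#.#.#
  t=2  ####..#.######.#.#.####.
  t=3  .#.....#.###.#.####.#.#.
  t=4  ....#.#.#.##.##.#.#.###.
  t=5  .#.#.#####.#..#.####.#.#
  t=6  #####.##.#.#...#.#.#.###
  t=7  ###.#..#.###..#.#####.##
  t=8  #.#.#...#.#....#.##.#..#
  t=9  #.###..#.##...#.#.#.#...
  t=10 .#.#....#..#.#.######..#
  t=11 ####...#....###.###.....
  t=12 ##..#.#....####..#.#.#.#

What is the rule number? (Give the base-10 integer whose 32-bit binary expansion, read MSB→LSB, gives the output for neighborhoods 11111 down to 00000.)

2704338061

  nb #####: next=#  (t=0,i=0, bit31=1)
  nb ####.: next=.  (t=0,i=6, bit30=0)
  nb ###.#: next=#  (t=2,i=13, bit29=1)
  nb ###..: next=.  (t=0,i=7, bit28=0)
  nb ##.##: next=.  (t=2,i=23, bit27=0)
  nb ##.#.: next=.  (t=1,i=18, bit26=0)
  nb ##..#: next=.  (t=0,i=8, bit25=0)
  nb ##...: next=#  (t=1,i=6, bit24=1)
  nb #.###: next=.  (t=0,i=22, bit23=0)
  nb #.##.: next=.  (t=4,i=10, bit22=0)
  nb #.#.#: next=#  (t=1,i=19, bit21=1)
  nb #.#..: next=#  (t=3,i=22, bit20=1)
  nb #..##: next=.  (t=8,i=22, bit19=0)
  nb #..#.: next=.  (t=0,i=9, bit18=0)
  nb #...#: next=.  (t=6,i=13, bit17=0)
  nb #....: next=.  (t=0,i=15, bit16=0)
  nb .####: next=#  (t=0,i=23, bit15=1)
  nb .###.: next=#  (t=3,i=10, bit14=1)
  nb .##.#: next=#  (t=1,i=17, bit13=1)
  nb .##..: next=.  (t=9,i=10, bit12=0)
  nb .#.##: next=#  (t=0,i=21, bit11=1)
  nb .#.#.: next=#  (t=1,i=20, bit10=1)
  nb .#..#: next=.  (t=0,i=11, bit9=0)
  nb .#...: next=.  (t=0,i=14, bit8=0)
  nb ..###: next=#  (t=11,i=0, bit7=1)
  nb ..##.: next=.  (t=1,i=16, bit6=0)
  nb ..#.#: next=.  (t=0,i=20, bit5=0)
  nb ..#..: next=.  (t=0,i=10, bit4=0)
  nb ...##: next=#  (t=1,i=15, bit3=1)
  nb ...#.: next=#  (t=0,i=19, bit2=1)
  nb ....#: next=.  (t=0,i=18, bit1=0)
  nb .....: next=#  (t=0,i=16, bit0=1)
  bits 10100001001100001110110010001101 = 2704338061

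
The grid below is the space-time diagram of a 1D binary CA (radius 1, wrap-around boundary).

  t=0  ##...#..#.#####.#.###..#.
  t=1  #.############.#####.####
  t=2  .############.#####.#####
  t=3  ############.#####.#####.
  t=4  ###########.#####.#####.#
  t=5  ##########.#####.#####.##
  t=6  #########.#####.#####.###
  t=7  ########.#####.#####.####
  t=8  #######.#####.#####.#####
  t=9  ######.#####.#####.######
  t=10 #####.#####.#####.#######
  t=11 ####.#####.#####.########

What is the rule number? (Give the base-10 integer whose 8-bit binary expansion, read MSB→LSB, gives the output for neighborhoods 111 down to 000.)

191

  ###|#  b7=1 t=0,i=11
  ##.|.  b6=0 t=0,i=1
  #.#|#  b5=1 t=0,i=9
  #..|#  b4=1 t=0,i=2
  .##|#  b3=1 t=0,i=0
  .#.|#  b2=1 t=0,i=5
  ..#|#  b1=1 t=0,i=4
  ...|#  b0=1 t=0,i=3
  bits 10111111 = 191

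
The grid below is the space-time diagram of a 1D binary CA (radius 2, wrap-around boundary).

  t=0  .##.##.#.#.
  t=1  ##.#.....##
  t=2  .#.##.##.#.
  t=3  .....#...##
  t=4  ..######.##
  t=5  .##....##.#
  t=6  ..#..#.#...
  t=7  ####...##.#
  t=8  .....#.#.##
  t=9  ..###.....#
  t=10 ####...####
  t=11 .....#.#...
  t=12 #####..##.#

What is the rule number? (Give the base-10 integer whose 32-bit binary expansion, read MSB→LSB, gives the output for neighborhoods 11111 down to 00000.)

681202647

  nb #####: next=.  (t=4,i=4, bit31=0)
  nb ####.: next=.  (t=1,i=0, bit30=0)
  nb ###.#: next=#  (t=1,i=1, bit29=1)
  nb ###..: next=.  (t=7,i=3, bit28=0)
  nb ##.##: next=#  (t=0,i=3, bit27=1)
  nb ##.#.: next=.  (t=0,i=6, bit26=0)
  nb ##..#: next=.  (t=4,i=0, bit25=0)
  nb ##...: next=.  (t=3,i=0, bit24=0)
  nb #.###: next=#  (t=7,i=10, bit23=1)
  nb #.##.: next=.  (t=0,i=4, bit22=0)
  nb #.#.#: next=.  (t=0,i=7, bit21=0)
  nb #.#..: next=#  (t=0,i=9, bit20=1)
  nb #..##: next=#  (t=0,i=0, bit19=1)
  nb #..#.: next=.  (t=2,i=0, bit18=0)
  nb #...#: next=#  (t=3,i=7, bit17=1)
  nb #....: next=.  (t=1,i=5, bit16=0)
  nb .####: next=.  (t=1,i=10, bit15=0)
  nb .###.: next=#  (t=9,i=3, bit14=1)
  nb .##.#: next=.  (t=0,i=2, bit13=0)
  nb .##..: next=#  (t=3,i=10, bit12=1)
  nb .#.##: next=.  (t=2,i=2, bit11=0)
  nb .#.#.: next=.  (t=0,i=8, bit10=0)
  nb .#..#: next=#  (t=0,i=10, bit9=1)
  nb .#...: next=#  (t=1,i=4, bit8=1)
  nb ..###: next=#  (t=1,i=9, bit7=1)
  nb ..##.: next=#  (t=0,i=1, bit6=1)
  nb ..#.#: next=.  (t=2,i=1, bit5=0)
  nb ..#..: next=#  (t=3,i=5, bit4=1)
  nb ...##: next=.  (t=1,i=8, bit3=0)
  nb ...#.: next=#  (t=3,i=4, bit2=1)
  nb ....#: next=#  (t=1,i=7, bit1=1)
  nb .....: next=#  (t=1,i=6, bit0=1)
  bits 00101000100110100101001111010111 = 681202647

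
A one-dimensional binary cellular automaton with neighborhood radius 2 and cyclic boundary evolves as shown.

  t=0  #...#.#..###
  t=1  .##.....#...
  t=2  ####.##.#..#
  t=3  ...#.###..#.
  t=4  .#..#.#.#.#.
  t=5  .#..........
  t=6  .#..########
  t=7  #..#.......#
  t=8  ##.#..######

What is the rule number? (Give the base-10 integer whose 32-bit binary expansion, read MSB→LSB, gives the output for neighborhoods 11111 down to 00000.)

  ##### -> .   bit 31 = 0  t=2,i=1
  ####. -> .   bit 30 = 0  t=0,i=11
  ###.# -> #   bit 29 = 1  t=2,i=3
  ###.. -> .   bit 28 = 0  t=0,i=0
  ##.## -> .   bit 27 = 0  t=2,i=4
  ##.#. -> #   bit 26 = 1  t=2,i=7
  ##..# -> #   bit 25 = 1  t=3,i=8
  ##... -> #   bit 24 = 1  t=0,i=1
  #.### -> .   bit 23 = 0  t=3,i=5
  #.##. -> #   bit 22 = 1  t=2,i=5
  #.#.# -> .   bit 21 = 0  t=4,i=6
  #.#.. -> .   bit 20 = 0  t=0,i=6
  #..## -> #   bit 19 = 1  t=0,i=8
  #..#. -> .   bit 18 = 0  t=3,i=9
  #...# -> #   bit 17 = 1  t=0,i=2
  #.... -> .   bit 16 = 0  t=1,i=4
  .#### -> .   bit 15 = 0  t=0,i=10
  .###. -> #   bit 14 = 1  t=3,i=6
  .##.# -> #   bit 13 = 1  t=2,i=6
  .##.. -> #   bit 12 = 1  t=1,i=2
  .#.## -> #   bit 11 = 1  t=3,i=4
  .#.#. -> .   bit 10 = 0  t=0,i=5
  .#..# -> .   bit 9 = 0  t=0,i=7
  .#... -> .   bit 8 = 0  t=1,i=9
  ..### -> .   bit 7 = 0  t=0,i=9
  ..##. -> #   bit 6 = 1  t=1,i=1
  ..#.# -> .   bit 5 = 0  t=0,i=4
  ..#.. -> #   bit 4 = 1  t=1,i=8
  ...## -> #   bit 3 = 1  t=1,i=0
  ...#. -> .   bit 2 = 0  t=0,i=3
  ....# -> #   bit 1 = 1  t=1,i=6
  ..... -> #   bit 0 = 1  t=1,i=5
  bits 00100111010010100111100001011011 = 659191899

659191899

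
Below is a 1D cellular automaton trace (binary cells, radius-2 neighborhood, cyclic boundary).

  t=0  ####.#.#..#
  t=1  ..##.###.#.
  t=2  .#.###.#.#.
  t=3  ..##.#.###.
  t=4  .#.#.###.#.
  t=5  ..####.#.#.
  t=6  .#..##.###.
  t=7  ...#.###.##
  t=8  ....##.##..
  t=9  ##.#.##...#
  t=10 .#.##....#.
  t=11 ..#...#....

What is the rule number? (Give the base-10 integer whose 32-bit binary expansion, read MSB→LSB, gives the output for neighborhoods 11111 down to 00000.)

2058955785

  nb #####: next=.  (t=0,i=1, bit31=0)
  nb ####.: next=#  (t=0,i=2, bit30=1)
  nb ###.#: next=#  (t=0,i=3, bit29=1)
  nb ###..: next=#  (t=3,i=9, bit28=1)
  nb ##.##: next=#  (t=1,i=4, bit27=1)
  nb ##.#.: next=.  (t=0,i=4, bit26=0)
  nb ##..#: next=#  (t=6,i=10, bit25=1)
  nb ##...: next=.  (t=3,i=10, bit24=0)
  nb #.###: next=#  (t=1,i=5, bit23=1)
  nb #.##.: next=.  (t=7,i=9, bit22=0)
  nb #.#.#: next=#  (t=0,i=5, bit21=1)
  nb #.#..: next=#  (t=0,i=7, bit20=1)
  nb #..##: next=#  (t=0,i=9, bit19=1)
  nb #..#.: next=.  (t=2,i=0, bit18=0)
  nb #...#: next=.  (t=1,i=0, bit17=0)
  nb #....: next=#  (t=8,i=10, bit16=1)
  nb .####: next=.  (t=0,i=0, bit15=0)
  nb .###.: next=.  (t=1,i=6, bit14=0)
  nb .##.#: next=#  (t=1,i=3, bit13=1)
  nb .##..: next=.  (t=7,i=10, bit12=0)
  nb .#.##: next=#  (t=2,i=2, bit11=1)
  nb .#.#.: next=#  (t=0,i=6, bit10=1)
  nb .#..#: next=.  (t=0,i=8, bit9=0)
  nb .#...: next=.  (t=1,i=10, bit8=0)
  nb ..###: next=.  (t=0,i=10, bit7=0)
  nb ..##.: next=.  (t=1,i=2, bit6=0)
  nb ..#.#: next=.  (t=2,i=1, bit5=0)
  nb ..#..: next=.  (t=6,i=1, bit4=0)
  nb ...##: next=#  (t=1,i=1, bit3=1)
  nb ...#.: next=.  (t=7,i=2, bit2=0)
  nb ....#: next=.  (t=8,i=2, bit1=0)
  nb .....: next=#  (t=8,i=0, bit0=1)
  bits 01111010101110010010110000001001 = 2058955785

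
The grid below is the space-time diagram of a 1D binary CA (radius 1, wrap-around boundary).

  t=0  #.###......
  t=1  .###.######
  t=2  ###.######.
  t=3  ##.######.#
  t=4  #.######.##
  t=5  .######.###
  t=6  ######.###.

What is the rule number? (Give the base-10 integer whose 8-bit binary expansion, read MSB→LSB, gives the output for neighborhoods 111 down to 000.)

  [7] ### => #  t=0,i=3
  [6] ##. => .  t=0,i=4
  [5] #.# => #  t=0,i=1
  [4] #.. => #  t=0,i=5
  [3] .## => #  t=0,i=2
  [2] .#. => .  t=0,i=0
  [1] ..# => #  t=0,i=10
  [0] ... => #  t=0,i=6
  bits 10111011 = 187

187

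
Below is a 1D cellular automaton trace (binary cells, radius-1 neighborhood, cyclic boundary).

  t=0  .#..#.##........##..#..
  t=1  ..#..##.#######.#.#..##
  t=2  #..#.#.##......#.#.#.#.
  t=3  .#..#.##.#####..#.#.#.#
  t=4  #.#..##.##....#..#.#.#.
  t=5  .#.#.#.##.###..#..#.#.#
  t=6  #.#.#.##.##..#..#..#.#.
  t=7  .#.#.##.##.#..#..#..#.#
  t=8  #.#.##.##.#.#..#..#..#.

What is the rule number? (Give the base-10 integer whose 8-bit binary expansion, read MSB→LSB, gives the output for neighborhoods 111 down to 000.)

  [7] ### => .  t=1,i=9
  [6] ##. => .  t=0,i=7
  [5] #.# => #  t=0,i=5
  [4] #.. => #  t=0,i=2
  [3] .## => #  t=0,i=6
  [2] .#. => .  t=0,i=1
  [1] ..# => .  t=0,i=0
  [0] ... => #  t=0,i=9
  bits 00111001 = 57

57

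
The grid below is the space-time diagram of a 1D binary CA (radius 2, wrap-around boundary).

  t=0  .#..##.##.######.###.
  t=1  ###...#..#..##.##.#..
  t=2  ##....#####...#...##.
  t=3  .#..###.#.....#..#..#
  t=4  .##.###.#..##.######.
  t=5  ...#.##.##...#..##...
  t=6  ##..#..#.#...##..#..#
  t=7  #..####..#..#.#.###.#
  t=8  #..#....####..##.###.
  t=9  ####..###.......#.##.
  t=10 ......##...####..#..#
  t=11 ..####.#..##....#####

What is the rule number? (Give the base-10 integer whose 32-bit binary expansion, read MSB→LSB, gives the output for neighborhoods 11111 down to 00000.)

2822003355

  #####|#  b31=1 t=0,i=12
  ####.|.  b30=0 t=0,i=14
  ###.#|#  b29=1 t=0,i=15
  ###..|.  b28=0 t=0,i=19
  ##.##|#  b27=1 t=0,i=6
  ##.#.|.  b26=0 t=1,i=17
  ##..#|.  b25=0 t=0,i=20
  ##...|.  b24=0 t=1,i=3
  #.###|.  b23=0 t=0,i=10
  #.##.|.  b22=0 t=0,i=7
  #.#.#|#  b21=1 t=7,i=14
  #.#..|#  b20=1 t=1,i=18
  #..##|.  b19=0 t=0,i=3
  #..#.|#  b18=1 t=0,i=0
  #...#|.  b17=0 t=1,i=4
  #....|.  b16=0 t=2,i=3
  .####|.  b15=0 t=0,i=11
  .###.|#  b14=1 t=0,i=18
  .##.#|.  b13=0 t=0,i=5
  .##..|#  b12=1 t=2,i=1
  .#.##|#  b11=1 t=5,i=4
  .#.#.|.  b10=0 t=3,i=0
  .#..#|#  b9=1 t=0,i=2
  .#...|.  b8=0 t=2,i=15
  ..###|#  b7=1 t=1,i=0
  ..##.|.  b6=0 t=0,i=4
  ..#.#|.  b5=0 t=3,i=20
  ..#..|#  b4=1 t=0,i=1
  ...##|#  b3=1 t=2,i=5
  ...#.|.  b2=0 t=1,i=5
  ....#|#  b1=1 t=2,i=4
  .....|#  b0=1 t=3,i=11
  bits 10101000001101000101101010011011 = 2822003355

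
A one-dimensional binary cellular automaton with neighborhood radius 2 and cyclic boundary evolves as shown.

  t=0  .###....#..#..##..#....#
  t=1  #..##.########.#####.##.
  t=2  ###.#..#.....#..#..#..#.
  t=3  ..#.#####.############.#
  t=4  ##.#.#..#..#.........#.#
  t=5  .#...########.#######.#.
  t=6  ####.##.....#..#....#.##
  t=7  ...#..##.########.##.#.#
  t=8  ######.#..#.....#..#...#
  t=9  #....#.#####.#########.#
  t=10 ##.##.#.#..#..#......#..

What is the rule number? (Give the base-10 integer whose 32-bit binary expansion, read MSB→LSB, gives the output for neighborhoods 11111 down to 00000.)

857652119

  ##### -> .   bit 31 = 0  t=1,i=8
  ####. -> .   bit 30 = 0  t=1,i=12
  ###.# -> #   bit 29 = 1  t=1,i=13
  ###.. -> #   bit 28 = 1  t=0,i=3
  ##.## -> .   bit 27 = 0  t=1,i=5
  ##.#. -> .   bit 26 = 0  t=1,i=23
  ##..# -> #   bit 25 = 1  t=0,i=16
  ##... -> #   bit 24 = 1  t=0,i=4
  #.### -> .   bit 23 = 0  t=0,i=1
  #.##. -> .   bit 22 = 0  t=1,i=21
  #.#.# -> .   bit 21 = 0  t=4,i=3
  #.#.. -> #   bit 20 = 1  t=1,i=0
  #..## -> #   bit 19 = 1  t=0,i=13
  #..#. -> #   bit 18 = 1  t=0,i=10
  #...# -> #   bit 17 = 1  t=5,i=3
  #.... -> .   bit 16 = 0  t=0,i=5
  .#### -> #   bit 15 = 1  t=1,i=7
  .###. -> .   bit 14 = 0  t=0,i=2
  .##.# -> #   bit 13 = 1  t=1,i=4
  .##.. -> #   bit 12 = 1  t=0,i=15
  .#.## -> #   bit 11 = 1  t=0,i=0
  .#.#. -> .   bit 10 = 0  t=4,i=4
  .#..# -> #   bit 9 = 1  t=0,i=9
  .#... -> #   bit 8 = 1  t=0,i=19
  ..### -> #   bit 7 = 1  t=5,i=5
  ..##. -> .   bit 6 = 0  t=0,i=14
  ..#.# -> .   bit 5 = 0  t=0,i=23
  ..#.. -> #   bit 4 = 1  t=0,i=8
  ...## -> .   bit 3 = 0  t=5,i=4
  ...#. -> #   bit 2 = 1  t=0,i=7
  ....# -> #   bit 1 = 1  t=0,i=6
  ..... -> #   bit 0 = 1  t=2,i=10
  bits 00110011000111101011101110010111 = 857652119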